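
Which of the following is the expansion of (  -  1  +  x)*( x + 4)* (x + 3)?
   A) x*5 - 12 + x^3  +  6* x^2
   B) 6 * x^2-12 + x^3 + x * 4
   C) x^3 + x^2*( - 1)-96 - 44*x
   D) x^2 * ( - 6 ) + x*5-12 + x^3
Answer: A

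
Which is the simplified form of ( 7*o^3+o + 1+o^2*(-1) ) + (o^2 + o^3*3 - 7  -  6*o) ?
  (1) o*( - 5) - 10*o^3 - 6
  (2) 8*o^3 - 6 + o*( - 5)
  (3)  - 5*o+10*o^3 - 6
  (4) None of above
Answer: 3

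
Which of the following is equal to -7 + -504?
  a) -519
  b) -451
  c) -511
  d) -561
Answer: c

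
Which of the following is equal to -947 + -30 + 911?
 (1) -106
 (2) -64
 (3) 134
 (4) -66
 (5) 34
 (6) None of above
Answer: 4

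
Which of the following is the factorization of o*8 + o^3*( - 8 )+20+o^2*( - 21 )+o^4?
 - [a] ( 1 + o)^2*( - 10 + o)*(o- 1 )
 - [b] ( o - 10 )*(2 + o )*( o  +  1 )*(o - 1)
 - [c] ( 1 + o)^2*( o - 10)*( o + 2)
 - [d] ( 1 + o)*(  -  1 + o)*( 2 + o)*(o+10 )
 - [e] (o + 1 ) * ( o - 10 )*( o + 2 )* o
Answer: b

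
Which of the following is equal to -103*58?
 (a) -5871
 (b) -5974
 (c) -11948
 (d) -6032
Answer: b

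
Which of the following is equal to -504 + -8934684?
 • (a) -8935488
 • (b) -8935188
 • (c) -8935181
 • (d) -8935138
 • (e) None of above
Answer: b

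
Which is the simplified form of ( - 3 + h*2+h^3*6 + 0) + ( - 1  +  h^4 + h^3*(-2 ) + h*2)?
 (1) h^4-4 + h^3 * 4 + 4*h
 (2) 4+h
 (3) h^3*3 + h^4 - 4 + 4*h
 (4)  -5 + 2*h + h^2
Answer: 1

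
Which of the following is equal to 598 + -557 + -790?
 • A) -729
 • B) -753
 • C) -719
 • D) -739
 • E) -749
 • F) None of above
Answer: E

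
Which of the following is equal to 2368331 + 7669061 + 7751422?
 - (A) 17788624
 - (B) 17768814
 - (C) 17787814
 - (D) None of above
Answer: D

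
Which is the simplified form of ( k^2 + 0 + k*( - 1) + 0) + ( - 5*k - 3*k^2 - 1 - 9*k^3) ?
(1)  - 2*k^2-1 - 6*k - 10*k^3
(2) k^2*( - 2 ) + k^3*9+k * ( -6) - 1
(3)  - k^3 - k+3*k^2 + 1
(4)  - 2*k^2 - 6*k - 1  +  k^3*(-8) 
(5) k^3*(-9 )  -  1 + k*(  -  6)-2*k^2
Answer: 5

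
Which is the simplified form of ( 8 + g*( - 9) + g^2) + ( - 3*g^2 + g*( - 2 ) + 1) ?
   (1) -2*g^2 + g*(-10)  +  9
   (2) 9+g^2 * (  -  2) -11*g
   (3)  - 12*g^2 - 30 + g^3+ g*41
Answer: 2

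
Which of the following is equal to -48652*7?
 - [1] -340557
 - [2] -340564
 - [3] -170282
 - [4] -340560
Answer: 2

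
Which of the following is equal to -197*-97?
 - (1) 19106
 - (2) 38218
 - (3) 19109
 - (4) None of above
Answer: 3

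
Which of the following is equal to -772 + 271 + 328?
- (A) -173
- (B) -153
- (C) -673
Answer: A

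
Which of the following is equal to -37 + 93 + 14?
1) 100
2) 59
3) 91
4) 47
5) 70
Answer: 5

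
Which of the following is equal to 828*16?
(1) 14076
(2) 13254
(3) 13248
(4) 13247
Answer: 3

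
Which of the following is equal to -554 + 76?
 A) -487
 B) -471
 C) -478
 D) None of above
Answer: C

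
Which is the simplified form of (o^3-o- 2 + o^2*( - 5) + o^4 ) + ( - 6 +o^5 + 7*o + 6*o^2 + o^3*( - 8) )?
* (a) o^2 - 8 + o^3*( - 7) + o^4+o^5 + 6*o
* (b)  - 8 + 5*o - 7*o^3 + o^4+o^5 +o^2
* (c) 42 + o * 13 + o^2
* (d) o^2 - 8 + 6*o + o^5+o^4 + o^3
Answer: a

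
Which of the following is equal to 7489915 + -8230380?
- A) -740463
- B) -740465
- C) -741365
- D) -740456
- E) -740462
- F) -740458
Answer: B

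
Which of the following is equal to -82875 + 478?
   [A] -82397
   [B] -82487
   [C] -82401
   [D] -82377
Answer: A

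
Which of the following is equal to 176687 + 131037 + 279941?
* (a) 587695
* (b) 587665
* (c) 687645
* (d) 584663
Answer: b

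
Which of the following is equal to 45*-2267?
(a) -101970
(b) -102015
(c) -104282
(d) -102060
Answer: b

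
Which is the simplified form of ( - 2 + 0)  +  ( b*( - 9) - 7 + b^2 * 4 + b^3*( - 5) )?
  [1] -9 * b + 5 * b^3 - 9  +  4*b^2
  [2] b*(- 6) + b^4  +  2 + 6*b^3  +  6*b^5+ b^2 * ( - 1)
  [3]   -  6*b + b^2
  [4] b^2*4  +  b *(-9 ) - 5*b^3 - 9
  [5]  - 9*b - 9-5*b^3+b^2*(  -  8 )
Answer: 4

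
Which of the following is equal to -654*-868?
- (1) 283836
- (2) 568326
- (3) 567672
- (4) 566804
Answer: 3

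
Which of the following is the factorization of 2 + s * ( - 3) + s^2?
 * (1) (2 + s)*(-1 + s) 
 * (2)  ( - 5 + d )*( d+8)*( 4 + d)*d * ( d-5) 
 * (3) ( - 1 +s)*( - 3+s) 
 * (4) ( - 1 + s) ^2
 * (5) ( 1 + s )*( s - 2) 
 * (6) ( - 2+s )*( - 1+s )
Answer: 6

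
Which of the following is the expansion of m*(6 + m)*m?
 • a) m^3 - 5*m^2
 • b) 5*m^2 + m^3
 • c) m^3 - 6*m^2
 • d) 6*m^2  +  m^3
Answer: d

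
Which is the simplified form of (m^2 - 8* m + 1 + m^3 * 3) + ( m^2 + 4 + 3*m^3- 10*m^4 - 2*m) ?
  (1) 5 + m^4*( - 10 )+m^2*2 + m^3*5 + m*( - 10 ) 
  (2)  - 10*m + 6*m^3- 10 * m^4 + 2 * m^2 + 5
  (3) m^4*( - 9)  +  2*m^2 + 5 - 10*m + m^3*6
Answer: 2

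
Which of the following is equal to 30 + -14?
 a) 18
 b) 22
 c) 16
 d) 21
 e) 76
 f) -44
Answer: c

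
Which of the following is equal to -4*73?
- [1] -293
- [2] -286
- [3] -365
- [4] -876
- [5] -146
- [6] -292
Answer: 6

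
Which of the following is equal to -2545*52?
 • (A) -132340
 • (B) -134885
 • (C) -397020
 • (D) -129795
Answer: A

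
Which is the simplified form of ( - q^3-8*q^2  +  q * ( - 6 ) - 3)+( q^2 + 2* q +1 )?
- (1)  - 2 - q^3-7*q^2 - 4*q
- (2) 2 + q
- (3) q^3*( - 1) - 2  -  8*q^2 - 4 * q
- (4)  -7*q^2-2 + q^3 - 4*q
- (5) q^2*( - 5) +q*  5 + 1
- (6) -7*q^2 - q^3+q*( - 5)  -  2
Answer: 1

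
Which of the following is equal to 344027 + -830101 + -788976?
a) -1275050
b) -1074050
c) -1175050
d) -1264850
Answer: a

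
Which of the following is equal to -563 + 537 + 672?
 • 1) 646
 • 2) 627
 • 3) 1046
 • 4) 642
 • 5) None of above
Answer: 1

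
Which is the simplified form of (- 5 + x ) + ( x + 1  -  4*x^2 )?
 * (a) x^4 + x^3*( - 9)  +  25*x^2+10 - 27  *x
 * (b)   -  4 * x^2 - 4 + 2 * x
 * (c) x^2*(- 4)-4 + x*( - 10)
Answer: b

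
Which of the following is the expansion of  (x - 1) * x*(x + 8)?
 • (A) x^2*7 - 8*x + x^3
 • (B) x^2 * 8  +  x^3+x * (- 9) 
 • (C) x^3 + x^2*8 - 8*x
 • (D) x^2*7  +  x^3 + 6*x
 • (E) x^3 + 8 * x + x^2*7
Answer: A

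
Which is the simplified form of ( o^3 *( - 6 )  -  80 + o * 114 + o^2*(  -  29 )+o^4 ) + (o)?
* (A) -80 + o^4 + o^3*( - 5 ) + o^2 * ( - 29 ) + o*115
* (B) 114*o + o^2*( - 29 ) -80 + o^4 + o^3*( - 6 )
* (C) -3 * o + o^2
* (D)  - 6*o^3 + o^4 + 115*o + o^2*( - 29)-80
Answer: D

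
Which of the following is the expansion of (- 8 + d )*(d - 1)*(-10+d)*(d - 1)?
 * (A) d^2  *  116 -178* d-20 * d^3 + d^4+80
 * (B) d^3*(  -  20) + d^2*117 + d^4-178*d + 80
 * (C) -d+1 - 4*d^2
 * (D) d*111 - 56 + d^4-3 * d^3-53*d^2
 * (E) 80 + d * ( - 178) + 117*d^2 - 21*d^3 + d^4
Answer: B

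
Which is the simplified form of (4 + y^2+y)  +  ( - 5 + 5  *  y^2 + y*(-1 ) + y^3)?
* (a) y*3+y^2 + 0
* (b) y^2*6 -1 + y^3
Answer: b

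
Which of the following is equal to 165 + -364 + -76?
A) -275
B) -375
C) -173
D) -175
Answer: A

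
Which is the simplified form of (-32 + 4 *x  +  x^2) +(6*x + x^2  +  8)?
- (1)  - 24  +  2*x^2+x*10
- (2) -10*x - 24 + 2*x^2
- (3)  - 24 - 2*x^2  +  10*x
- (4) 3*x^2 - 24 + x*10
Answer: 1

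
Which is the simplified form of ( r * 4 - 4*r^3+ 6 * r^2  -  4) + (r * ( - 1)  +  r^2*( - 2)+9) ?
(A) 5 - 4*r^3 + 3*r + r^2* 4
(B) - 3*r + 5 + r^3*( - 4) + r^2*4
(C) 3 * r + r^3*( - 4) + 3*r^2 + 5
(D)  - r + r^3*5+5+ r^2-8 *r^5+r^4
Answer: A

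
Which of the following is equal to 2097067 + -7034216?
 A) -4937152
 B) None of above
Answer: B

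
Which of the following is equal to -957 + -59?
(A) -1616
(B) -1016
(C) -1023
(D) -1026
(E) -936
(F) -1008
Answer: B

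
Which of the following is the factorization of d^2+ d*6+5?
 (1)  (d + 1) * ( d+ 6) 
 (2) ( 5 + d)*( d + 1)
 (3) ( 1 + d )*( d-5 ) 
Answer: 2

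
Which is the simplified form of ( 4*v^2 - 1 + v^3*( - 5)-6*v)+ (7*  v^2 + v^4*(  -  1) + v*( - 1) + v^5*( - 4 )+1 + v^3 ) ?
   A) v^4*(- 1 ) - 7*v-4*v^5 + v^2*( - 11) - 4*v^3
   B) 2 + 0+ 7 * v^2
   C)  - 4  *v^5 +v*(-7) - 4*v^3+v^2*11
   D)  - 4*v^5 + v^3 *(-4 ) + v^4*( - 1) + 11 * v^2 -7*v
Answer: D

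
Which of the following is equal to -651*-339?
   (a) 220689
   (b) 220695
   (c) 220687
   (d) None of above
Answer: a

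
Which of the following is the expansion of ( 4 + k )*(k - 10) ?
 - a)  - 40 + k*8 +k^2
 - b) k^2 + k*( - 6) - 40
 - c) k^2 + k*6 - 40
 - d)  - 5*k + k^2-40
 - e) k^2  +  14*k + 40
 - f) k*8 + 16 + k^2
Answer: b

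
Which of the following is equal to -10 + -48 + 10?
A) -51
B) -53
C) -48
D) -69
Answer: C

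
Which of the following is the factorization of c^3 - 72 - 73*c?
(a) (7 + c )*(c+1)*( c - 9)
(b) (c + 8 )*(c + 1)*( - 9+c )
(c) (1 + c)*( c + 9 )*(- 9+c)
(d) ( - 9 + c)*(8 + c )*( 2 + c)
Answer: b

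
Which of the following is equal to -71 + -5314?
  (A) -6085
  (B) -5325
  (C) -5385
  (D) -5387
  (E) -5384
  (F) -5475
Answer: C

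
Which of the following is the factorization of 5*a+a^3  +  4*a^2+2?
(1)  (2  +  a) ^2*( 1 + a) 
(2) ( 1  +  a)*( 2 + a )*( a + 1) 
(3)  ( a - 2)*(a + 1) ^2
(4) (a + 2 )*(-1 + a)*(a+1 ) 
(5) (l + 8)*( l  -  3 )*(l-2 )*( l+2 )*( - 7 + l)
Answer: 2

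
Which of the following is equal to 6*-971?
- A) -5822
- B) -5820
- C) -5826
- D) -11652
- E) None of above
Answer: C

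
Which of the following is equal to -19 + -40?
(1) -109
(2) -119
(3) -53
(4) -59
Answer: 4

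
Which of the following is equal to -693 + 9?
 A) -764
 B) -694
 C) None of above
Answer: C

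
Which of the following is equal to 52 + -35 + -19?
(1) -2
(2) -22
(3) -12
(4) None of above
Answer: 1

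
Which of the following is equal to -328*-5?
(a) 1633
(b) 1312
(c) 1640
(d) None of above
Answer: c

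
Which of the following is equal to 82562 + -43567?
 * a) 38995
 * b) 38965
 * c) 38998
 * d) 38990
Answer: a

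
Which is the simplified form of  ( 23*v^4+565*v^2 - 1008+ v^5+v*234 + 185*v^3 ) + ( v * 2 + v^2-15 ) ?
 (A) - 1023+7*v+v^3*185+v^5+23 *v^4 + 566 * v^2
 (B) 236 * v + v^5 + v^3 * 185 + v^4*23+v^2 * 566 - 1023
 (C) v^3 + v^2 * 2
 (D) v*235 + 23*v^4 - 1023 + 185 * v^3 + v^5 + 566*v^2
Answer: B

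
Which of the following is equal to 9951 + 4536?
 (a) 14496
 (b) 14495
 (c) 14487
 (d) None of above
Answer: c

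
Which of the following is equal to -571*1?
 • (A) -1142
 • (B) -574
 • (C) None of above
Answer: C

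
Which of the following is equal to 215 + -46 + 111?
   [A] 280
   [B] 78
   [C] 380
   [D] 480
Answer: A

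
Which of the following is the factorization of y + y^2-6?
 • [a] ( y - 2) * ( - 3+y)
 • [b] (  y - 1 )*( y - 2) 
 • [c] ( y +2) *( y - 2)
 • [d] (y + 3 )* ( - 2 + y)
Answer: d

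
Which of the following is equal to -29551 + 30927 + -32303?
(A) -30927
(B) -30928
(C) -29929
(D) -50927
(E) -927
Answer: A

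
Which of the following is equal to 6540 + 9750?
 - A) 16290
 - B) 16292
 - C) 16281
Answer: A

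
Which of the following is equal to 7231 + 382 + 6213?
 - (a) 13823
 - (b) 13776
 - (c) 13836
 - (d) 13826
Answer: d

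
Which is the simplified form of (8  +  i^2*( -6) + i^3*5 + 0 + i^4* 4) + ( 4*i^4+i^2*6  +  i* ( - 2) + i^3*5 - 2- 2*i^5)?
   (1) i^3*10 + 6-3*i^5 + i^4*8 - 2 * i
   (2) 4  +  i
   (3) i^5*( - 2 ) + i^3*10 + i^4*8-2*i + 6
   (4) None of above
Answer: 3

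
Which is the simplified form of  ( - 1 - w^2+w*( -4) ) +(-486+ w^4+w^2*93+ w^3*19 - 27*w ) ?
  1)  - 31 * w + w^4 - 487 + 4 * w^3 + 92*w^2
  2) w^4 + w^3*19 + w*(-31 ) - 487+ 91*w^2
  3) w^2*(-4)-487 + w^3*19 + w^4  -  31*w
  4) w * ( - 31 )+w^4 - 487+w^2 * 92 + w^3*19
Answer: 4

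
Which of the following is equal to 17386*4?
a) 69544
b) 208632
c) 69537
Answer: a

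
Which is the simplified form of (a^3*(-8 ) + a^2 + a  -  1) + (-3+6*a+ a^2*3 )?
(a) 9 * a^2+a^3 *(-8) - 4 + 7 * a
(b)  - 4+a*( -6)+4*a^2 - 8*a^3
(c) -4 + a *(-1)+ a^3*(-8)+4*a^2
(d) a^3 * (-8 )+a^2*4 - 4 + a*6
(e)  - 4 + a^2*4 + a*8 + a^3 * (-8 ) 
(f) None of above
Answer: f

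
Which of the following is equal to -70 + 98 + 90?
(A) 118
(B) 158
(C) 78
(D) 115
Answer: A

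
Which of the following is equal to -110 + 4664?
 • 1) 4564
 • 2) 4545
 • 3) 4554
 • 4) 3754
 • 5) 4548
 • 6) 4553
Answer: 3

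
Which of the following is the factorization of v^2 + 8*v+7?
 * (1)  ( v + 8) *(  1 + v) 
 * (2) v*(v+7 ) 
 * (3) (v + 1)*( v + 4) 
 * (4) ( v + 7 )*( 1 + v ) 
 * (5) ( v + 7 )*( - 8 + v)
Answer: 4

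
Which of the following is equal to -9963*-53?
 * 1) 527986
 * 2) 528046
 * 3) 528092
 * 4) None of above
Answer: 4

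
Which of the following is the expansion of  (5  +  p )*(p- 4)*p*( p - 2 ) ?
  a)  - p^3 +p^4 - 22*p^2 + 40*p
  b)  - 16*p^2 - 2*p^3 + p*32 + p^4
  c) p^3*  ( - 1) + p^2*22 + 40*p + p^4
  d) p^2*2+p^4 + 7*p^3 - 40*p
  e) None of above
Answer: a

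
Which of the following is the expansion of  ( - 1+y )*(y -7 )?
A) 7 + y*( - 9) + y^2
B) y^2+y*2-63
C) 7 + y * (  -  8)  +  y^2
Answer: C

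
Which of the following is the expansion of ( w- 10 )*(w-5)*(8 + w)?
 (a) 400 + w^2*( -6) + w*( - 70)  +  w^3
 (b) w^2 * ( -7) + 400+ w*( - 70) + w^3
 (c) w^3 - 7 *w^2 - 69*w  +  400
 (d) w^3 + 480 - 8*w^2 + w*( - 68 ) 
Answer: b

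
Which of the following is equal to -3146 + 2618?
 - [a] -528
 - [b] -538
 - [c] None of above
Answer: a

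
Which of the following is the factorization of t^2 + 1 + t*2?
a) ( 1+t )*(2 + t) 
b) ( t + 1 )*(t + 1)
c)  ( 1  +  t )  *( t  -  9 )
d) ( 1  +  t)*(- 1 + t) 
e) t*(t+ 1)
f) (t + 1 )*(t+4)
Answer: b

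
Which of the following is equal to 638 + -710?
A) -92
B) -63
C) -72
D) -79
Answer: C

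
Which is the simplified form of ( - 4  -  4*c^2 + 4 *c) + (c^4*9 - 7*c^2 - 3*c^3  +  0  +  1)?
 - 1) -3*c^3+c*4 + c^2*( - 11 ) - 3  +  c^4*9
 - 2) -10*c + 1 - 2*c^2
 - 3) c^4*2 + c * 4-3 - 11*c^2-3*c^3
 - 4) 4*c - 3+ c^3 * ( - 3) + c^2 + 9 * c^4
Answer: 1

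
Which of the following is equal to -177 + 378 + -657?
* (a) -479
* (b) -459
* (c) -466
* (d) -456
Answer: d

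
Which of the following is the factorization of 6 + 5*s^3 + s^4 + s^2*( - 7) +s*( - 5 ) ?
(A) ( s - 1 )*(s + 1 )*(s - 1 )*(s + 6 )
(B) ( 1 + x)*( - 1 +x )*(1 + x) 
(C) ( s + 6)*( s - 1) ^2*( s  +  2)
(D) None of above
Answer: A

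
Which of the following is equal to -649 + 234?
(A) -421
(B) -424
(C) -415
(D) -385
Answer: C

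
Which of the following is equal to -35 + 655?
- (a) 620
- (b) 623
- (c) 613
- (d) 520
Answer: a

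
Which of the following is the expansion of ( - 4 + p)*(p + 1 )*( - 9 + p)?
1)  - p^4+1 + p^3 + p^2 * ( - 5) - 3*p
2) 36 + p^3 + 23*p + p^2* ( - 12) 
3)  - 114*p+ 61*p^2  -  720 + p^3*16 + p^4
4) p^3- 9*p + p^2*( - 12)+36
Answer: 2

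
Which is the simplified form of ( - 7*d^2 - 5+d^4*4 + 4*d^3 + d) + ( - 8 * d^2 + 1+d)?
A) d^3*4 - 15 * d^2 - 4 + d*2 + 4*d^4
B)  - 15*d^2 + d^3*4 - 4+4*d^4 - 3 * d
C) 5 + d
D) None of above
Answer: A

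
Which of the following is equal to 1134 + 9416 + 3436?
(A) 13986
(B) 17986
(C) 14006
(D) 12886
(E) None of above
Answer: A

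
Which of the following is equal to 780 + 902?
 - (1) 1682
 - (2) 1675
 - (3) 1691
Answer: 1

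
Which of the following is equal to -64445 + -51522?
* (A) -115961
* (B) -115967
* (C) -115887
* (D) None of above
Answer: B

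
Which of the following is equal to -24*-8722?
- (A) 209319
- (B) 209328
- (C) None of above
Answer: B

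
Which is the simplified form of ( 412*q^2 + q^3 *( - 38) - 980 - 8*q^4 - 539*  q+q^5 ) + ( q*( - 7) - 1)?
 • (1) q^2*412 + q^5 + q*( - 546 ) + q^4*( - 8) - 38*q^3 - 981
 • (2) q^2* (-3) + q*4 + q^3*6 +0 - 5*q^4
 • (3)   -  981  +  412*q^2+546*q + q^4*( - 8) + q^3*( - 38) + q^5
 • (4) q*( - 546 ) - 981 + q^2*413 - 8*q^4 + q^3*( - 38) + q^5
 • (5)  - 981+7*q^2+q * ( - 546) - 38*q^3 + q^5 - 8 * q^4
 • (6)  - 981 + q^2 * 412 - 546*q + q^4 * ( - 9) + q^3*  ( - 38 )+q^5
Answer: 1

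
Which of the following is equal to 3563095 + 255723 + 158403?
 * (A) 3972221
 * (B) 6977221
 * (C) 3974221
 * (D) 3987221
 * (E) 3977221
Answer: E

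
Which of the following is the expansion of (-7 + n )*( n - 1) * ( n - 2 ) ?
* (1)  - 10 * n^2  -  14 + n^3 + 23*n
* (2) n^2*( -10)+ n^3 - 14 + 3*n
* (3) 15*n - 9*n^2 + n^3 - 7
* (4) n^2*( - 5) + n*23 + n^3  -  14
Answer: 1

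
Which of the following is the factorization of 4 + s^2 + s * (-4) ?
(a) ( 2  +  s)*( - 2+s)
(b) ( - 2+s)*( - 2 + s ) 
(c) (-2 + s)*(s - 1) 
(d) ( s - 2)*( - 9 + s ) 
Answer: b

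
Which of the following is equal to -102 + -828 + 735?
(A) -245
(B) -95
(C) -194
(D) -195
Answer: D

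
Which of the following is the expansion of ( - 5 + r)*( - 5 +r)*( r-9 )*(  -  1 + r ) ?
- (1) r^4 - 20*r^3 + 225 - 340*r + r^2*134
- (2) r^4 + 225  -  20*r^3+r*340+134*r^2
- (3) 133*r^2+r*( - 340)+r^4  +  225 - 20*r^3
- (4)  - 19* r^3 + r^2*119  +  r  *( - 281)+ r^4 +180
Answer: 1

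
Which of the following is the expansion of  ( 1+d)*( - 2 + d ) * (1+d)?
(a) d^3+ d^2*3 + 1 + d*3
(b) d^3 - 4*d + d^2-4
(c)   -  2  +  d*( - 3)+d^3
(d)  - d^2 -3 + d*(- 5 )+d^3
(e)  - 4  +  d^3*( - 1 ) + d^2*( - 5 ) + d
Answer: c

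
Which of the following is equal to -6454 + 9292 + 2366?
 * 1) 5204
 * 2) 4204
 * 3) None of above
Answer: 1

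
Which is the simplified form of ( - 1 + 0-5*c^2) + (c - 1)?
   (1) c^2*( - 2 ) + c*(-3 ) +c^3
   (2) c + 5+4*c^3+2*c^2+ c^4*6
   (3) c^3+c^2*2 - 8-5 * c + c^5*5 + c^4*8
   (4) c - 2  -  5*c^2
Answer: 4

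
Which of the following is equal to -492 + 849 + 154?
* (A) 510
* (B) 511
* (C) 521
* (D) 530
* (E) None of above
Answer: B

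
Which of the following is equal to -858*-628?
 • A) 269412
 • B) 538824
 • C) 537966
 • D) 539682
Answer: B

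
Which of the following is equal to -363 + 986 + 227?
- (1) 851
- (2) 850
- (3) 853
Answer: 2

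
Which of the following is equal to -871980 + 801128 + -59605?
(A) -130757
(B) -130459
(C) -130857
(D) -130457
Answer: D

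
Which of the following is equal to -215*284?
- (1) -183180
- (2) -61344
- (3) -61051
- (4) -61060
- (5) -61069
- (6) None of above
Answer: 4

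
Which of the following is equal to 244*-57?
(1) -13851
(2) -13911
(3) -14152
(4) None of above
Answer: 4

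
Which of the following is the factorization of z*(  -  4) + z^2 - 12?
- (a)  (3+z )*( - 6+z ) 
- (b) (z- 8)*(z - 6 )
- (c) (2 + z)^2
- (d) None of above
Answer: d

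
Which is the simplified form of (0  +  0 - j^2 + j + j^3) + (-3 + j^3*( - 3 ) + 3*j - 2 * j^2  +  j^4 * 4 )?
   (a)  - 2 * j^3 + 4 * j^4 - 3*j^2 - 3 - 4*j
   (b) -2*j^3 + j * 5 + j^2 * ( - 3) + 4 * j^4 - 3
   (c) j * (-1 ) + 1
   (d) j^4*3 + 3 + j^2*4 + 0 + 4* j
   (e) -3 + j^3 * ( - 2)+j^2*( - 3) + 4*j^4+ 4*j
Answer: e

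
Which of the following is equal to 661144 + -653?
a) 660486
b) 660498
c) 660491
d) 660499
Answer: c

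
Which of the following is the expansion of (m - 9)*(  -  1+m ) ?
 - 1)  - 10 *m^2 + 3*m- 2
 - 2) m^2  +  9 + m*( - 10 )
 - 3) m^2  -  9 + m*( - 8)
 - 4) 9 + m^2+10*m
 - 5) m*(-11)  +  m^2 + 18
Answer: 2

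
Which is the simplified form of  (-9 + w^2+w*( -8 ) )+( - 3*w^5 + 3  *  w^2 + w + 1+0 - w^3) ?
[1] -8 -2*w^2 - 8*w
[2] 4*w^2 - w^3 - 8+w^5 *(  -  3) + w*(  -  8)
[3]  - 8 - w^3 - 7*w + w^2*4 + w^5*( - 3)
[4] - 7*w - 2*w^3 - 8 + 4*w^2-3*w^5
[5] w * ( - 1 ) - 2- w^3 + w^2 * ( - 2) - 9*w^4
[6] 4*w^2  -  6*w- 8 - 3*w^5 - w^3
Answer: 3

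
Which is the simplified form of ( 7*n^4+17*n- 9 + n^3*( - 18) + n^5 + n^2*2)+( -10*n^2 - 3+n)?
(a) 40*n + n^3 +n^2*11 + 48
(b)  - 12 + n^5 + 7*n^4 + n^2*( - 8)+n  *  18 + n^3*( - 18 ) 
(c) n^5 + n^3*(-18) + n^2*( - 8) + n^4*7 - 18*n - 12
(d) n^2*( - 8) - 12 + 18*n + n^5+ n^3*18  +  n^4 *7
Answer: b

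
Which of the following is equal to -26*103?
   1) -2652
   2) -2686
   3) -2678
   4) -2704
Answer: 3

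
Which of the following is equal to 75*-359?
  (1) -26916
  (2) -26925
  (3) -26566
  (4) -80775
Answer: 2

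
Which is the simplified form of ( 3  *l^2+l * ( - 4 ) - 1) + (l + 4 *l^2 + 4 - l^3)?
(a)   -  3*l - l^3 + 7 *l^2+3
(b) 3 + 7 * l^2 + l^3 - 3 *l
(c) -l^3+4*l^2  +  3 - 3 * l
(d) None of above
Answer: a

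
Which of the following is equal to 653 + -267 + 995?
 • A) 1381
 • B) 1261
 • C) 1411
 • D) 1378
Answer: A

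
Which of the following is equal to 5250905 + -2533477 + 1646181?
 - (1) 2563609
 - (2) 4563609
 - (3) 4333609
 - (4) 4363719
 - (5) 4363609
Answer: 5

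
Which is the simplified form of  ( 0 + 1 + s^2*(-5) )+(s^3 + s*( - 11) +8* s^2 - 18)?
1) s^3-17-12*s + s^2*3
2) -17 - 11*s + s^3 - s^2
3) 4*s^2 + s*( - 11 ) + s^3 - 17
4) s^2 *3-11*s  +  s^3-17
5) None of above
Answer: 4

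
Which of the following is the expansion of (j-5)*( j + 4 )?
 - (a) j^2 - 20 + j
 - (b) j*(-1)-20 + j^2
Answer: b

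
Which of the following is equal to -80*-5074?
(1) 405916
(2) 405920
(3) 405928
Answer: 2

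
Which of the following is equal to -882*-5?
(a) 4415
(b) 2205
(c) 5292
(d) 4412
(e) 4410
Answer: e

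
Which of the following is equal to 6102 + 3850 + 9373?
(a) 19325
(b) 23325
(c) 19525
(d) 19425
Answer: a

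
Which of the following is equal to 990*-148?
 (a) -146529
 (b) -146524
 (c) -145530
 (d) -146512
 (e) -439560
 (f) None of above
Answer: f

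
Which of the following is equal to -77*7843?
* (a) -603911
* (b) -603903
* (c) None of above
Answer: a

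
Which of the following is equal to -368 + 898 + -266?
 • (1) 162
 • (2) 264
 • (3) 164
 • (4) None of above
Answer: 2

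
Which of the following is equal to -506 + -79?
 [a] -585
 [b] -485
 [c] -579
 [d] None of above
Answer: a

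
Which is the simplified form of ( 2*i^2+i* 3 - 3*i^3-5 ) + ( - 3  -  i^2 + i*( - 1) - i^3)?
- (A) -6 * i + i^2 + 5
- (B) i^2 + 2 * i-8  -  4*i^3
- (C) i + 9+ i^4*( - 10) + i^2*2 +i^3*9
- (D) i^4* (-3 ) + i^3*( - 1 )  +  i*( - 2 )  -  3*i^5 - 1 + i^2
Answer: B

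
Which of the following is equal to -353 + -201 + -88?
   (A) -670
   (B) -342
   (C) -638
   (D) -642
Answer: D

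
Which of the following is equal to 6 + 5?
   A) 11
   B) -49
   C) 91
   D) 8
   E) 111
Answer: A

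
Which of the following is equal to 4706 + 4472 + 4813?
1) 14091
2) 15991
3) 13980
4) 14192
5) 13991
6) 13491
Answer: 5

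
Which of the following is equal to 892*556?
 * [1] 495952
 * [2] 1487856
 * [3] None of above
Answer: 1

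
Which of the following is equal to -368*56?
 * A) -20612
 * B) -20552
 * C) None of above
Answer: C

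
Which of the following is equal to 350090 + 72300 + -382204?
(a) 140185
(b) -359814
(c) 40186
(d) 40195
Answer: c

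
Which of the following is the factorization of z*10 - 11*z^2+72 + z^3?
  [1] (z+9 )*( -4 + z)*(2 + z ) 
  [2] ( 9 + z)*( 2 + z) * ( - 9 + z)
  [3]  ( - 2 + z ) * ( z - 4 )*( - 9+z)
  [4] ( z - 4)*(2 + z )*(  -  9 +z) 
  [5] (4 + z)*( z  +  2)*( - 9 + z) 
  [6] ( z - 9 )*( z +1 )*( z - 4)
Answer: 4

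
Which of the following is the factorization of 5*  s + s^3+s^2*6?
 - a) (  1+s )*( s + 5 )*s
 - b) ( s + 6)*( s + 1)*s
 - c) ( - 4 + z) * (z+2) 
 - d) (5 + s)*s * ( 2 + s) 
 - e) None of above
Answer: a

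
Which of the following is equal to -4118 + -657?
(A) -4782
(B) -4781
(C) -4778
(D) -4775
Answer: D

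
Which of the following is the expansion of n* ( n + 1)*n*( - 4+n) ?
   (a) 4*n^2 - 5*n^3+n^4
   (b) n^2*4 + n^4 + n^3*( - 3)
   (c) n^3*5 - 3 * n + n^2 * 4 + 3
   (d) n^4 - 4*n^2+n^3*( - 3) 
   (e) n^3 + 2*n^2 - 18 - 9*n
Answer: d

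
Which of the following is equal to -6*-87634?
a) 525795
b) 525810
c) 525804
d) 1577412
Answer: c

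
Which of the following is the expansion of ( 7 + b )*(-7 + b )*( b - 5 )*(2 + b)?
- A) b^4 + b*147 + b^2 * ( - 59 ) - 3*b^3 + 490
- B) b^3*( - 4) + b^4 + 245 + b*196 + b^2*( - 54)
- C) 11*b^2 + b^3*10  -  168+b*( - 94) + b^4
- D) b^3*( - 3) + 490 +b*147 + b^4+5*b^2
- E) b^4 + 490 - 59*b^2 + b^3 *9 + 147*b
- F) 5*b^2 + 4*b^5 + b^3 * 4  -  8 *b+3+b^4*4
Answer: A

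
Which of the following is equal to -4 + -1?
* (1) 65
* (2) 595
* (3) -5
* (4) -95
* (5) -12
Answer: 3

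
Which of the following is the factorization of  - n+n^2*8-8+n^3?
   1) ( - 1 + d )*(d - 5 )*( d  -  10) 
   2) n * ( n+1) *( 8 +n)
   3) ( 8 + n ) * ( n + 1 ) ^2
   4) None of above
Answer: 4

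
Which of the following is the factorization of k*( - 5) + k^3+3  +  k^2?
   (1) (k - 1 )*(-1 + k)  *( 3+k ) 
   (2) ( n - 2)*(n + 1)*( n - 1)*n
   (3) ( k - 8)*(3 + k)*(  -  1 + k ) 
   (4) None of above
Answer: 1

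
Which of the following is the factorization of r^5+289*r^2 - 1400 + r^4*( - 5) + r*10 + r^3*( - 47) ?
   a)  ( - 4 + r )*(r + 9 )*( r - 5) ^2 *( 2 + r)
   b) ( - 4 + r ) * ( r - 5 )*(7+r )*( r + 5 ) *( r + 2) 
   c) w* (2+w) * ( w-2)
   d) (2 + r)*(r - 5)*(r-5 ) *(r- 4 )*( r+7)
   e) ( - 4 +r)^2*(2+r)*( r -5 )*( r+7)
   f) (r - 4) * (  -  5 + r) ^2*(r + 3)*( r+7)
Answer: d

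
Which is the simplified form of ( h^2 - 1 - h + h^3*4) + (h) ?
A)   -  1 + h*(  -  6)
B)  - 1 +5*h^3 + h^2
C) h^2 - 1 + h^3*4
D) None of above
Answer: C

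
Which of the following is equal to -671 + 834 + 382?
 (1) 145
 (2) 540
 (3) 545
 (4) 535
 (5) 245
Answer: 3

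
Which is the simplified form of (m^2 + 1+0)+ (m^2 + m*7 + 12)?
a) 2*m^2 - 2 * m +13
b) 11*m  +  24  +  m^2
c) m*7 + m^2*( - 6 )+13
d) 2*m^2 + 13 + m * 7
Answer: d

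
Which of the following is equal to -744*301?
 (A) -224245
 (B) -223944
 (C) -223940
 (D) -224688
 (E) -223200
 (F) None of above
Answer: B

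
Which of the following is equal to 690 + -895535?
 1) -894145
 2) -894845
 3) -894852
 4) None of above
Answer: 2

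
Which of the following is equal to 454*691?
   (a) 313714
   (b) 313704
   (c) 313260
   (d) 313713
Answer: a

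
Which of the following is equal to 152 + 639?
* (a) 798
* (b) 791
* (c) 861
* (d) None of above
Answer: b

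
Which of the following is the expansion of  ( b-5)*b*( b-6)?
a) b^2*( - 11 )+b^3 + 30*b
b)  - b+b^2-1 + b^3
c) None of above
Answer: a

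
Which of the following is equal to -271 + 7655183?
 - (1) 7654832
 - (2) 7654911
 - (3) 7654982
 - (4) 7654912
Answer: 4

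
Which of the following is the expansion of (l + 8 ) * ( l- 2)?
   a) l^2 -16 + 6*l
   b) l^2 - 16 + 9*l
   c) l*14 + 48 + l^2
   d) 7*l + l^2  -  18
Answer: a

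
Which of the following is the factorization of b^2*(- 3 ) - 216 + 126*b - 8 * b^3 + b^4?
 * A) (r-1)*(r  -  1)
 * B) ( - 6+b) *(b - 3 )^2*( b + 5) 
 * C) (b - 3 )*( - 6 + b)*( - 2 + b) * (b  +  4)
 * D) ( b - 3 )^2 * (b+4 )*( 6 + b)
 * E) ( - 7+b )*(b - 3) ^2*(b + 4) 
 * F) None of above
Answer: F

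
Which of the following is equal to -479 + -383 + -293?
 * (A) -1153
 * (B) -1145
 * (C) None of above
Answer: C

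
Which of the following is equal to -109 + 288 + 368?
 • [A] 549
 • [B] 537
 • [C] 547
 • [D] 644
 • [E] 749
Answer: C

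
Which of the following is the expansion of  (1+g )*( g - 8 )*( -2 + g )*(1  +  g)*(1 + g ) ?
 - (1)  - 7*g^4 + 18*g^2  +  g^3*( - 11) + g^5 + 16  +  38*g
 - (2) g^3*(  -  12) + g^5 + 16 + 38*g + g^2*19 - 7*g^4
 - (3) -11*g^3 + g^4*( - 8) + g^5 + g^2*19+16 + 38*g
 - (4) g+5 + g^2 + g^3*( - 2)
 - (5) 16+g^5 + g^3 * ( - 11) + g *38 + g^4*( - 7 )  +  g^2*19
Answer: 5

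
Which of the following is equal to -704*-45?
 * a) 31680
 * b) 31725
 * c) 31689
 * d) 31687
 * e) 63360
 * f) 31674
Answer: a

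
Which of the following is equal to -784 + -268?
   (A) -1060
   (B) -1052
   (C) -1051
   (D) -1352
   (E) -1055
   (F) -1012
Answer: B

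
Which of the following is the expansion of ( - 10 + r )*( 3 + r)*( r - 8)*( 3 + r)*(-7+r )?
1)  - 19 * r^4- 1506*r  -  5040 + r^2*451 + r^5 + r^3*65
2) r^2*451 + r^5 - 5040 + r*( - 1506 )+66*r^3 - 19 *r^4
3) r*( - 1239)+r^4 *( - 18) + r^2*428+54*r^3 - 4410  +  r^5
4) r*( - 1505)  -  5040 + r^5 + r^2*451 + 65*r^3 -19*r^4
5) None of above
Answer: 1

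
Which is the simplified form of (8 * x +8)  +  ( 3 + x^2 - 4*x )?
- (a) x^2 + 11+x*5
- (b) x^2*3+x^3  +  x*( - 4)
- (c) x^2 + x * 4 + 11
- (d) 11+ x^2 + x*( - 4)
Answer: c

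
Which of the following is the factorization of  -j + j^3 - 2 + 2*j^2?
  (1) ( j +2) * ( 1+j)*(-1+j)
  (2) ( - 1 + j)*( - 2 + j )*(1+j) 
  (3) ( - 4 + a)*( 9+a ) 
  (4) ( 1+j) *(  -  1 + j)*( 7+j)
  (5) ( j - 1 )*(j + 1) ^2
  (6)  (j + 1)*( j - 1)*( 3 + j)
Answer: 1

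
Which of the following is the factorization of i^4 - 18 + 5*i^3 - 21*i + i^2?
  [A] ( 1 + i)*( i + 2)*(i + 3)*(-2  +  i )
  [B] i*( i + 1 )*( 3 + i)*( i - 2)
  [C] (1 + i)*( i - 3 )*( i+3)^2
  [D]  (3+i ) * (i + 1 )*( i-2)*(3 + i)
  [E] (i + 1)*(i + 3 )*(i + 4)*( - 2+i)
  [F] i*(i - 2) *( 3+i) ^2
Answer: D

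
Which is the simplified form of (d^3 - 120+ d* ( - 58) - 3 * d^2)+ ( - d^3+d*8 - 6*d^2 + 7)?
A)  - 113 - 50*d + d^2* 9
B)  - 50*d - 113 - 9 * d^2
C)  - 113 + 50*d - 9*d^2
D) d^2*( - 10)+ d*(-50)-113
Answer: B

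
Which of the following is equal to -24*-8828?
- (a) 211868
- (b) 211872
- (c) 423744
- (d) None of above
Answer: b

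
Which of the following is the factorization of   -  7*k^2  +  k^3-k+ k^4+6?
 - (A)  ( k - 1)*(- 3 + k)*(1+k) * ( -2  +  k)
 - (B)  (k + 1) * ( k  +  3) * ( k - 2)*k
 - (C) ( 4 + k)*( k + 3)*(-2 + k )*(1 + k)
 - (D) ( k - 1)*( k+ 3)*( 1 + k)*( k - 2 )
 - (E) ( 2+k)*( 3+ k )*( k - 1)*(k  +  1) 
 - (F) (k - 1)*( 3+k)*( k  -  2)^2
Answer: D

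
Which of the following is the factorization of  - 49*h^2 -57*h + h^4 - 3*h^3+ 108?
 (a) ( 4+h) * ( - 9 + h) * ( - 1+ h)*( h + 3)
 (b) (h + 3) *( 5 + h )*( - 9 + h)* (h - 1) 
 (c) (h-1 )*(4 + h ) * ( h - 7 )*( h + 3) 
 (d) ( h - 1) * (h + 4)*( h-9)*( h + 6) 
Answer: a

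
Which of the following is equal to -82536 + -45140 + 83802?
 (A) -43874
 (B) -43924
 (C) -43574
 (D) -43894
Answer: A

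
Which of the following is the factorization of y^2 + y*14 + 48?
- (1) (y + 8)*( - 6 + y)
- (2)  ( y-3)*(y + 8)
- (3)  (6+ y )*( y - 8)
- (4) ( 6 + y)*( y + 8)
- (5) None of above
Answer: 4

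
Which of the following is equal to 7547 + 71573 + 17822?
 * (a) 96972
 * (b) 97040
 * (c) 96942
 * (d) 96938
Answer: c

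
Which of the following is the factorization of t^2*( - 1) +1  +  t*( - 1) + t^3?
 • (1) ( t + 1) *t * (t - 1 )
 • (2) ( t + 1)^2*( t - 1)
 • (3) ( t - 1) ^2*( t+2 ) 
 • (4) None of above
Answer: 4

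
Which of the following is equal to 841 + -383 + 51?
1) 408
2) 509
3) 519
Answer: 2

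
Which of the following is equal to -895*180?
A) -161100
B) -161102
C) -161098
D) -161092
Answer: A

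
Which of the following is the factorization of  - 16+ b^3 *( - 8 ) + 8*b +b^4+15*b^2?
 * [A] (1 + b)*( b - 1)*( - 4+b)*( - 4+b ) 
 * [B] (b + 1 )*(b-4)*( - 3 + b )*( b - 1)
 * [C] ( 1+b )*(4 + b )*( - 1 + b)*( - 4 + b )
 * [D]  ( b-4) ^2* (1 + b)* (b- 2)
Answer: A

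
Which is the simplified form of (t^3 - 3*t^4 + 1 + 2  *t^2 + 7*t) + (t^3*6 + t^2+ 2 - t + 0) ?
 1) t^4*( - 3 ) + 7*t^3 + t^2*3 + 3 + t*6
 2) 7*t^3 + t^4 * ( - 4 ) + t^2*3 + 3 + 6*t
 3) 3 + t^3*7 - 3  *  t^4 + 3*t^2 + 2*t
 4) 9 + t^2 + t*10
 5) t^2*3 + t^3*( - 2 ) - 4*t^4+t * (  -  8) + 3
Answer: 1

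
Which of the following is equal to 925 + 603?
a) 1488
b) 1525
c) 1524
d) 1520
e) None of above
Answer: e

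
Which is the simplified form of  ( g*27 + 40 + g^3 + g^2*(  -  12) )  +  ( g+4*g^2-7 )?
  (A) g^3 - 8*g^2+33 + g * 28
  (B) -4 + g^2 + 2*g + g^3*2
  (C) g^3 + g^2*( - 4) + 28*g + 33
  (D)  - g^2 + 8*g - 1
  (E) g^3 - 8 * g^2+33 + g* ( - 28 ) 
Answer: A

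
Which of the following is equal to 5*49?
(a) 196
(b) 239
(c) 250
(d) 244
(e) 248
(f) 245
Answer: f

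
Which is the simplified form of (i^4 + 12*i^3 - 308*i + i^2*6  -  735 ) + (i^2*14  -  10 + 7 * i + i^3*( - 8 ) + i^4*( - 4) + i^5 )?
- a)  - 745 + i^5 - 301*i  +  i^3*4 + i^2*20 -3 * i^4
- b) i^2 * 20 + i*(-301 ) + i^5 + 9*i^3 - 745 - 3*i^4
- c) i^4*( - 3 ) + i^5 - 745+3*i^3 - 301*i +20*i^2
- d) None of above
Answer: a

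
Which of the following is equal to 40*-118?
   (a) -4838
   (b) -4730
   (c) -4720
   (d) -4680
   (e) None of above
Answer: c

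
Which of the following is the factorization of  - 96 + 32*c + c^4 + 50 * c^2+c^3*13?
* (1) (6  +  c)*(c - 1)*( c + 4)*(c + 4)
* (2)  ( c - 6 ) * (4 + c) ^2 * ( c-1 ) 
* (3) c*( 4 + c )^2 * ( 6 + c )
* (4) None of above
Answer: 1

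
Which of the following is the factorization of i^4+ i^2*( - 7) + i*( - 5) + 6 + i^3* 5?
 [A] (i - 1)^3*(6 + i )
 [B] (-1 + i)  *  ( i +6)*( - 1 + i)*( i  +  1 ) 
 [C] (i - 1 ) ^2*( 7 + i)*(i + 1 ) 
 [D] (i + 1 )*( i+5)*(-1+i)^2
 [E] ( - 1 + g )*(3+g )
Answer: B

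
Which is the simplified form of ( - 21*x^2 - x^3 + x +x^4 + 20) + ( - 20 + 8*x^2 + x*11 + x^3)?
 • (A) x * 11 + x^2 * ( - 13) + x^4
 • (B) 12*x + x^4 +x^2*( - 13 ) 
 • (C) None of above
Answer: B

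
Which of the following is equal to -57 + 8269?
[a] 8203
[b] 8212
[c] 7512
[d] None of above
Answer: b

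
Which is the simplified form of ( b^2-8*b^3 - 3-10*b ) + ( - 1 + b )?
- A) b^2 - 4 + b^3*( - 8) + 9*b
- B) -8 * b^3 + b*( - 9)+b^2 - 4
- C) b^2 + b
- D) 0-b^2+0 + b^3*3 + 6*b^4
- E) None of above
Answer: B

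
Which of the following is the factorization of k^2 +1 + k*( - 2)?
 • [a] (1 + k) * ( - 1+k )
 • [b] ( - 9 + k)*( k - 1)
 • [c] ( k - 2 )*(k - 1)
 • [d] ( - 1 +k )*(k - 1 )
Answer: d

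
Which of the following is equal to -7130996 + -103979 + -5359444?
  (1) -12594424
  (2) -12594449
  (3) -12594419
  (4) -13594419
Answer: 3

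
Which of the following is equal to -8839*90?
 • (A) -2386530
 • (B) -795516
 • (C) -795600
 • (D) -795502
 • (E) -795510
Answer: E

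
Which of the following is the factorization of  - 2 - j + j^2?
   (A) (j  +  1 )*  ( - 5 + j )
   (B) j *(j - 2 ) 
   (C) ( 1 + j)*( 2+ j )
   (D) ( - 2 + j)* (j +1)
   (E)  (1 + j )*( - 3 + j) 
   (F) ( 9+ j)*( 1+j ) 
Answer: D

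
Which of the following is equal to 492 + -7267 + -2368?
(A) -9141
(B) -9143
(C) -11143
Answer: B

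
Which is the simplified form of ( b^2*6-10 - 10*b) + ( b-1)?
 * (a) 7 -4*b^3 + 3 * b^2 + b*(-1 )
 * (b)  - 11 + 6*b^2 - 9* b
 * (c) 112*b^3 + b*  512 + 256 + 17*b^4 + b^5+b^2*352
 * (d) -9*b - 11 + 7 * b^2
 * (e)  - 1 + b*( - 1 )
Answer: b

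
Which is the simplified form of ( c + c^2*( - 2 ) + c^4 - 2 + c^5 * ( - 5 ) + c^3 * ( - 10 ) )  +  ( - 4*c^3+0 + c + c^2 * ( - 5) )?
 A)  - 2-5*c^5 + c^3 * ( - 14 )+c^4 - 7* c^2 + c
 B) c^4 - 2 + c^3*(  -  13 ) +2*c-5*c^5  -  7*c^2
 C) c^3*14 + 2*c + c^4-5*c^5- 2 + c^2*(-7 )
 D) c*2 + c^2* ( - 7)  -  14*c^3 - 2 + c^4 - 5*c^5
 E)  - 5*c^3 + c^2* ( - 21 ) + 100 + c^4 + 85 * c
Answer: D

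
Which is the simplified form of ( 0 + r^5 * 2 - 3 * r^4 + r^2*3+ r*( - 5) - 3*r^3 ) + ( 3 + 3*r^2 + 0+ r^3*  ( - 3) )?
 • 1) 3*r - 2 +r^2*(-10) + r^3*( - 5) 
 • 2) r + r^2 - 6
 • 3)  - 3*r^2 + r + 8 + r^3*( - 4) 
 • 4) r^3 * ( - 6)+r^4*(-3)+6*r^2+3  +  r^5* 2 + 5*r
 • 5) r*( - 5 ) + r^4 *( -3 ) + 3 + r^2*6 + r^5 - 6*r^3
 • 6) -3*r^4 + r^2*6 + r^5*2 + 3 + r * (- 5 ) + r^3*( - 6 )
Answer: 6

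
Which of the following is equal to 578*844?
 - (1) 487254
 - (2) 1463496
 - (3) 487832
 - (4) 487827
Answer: 3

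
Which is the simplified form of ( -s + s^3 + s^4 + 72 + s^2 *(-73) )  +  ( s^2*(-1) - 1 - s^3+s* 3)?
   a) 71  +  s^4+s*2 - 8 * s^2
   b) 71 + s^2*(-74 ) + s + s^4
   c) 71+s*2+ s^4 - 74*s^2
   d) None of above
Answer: c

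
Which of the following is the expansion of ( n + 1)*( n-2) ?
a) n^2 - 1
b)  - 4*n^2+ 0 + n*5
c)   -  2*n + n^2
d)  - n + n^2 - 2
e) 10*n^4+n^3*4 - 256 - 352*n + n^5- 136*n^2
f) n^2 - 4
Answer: d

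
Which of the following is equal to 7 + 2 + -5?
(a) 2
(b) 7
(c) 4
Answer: c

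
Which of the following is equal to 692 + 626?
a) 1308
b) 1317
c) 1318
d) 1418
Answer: c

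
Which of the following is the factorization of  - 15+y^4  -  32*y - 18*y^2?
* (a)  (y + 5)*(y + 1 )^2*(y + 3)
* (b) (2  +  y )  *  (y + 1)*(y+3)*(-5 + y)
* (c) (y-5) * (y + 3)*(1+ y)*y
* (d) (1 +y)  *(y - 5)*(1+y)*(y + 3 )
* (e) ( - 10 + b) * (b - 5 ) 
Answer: d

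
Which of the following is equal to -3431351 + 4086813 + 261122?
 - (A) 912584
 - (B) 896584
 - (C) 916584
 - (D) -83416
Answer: C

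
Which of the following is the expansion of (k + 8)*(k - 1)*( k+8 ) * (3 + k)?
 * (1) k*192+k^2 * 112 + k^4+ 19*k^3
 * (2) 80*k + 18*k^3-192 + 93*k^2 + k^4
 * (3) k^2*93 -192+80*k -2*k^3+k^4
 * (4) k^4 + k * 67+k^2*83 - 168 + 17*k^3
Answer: 2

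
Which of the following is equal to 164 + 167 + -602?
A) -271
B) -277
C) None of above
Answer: A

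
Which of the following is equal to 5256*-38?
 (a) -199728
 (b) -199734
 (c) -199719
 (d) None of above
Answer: a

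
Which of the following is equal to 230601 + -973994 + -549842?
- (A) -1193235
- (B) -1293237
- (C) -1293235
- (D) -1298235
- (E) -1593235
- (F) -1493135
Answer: C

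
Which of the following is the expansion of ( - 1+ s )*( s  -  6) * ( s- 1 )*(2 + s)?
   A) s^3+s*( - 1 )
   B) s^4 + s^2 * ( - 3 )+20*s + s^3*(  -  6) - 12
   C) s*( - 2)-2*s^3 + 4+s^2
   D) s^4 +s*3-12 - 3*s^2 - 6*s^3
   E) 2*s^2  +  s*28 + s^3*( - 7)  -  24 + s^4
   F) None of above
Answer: B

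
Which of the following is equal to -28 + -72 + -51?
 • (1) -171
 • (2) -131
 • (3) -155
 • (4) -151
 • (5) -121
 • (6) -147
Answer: 4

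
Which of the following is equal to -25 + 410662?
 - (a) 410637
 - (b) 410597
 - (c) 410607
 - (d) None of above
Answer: a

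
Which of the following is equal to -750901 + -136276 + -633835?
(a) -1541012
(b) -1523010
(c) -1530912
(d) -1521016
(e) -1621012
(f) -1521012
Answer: f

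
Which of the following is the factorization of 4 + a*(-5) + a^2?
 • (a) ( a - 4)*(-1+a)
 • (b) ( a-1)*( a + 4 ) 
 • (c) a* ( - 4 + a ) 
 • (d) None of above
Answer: a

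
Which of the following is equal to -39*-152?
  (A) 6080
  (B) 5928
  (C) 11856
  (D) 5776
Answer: B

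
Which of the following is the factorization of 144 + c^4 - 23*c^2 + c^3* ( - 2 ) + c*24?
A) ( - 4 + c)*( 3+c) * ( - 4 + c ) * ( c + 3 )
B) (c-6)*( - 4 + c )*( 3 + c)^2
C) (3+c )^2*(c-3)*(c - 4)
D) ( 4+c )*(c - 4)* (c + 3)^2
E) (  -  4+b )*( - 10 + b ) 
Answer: A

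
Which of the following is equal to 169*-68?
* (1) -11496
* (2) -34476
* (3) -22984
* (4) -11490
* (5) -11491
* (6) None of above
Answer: 6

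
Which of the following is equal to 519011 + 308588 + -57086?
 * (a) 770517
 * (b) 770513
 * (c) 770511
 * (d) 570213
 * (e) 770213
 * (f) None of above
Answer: b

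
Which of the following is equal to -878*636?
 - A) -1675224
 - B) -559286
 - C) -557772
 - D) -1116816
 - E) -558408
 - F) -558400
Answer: E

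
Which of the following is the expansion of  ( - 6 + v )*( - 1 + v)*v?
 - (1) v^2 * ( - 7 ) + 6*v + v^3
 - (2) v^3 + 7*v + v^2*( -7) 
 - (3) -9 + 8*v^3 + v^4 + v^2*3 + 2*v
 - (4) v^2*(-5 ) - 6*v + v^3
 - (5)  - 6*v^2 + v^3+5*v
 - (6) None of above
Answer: 1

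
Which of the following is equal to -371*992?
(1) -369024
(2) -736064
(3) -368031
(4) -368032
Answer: 4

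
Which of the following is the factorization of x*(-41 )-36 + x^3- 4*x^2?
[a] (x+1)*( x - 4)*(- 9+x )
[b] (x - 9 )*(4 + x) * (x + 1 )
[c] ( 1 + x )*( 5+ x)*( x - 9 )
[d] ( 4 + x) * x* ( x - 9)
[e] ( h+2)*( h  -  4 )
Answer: b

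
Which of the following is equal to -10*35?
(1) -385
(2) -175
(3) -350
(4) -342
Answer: 3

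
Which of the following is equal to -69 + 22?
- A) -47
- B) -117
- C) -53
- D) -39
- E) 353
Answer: A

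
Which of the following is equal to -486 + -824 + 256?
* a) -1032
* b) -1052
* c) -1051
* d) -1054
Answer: d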